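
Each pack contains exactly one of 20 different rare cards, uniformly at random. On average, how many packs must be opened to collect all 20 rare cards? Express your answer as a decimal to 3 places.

After i distinct types are collected, each trial gives a new one with probability (20−i)/20, so the expected wait for the next new type is 20/(20−i).
E = 20/20 + 20/19 + 20/18 + 20/17 + 20/16 + 20/15 + 20/14 + 20/13 + 20/12 + 20/11 + 20/10 + 20/9 + 20/8 + 20/7 + 20/6 + 20/5 + 20/4 + 20/3 + 20/2 + 20/1 = 279175675/3879876 ≈ 71.955.

71.955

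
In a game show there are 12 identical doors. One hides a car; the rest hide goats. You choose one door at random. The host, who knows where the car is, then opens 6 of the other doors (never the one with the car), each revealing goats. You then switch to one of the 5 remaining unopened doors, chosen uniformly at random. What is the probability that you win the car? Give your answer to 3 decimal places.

0.183

Your original door holds the car with probability 1/12, so the other 11 collectively hold it with probability 11/12.
The host can always find 6 empty doors to open, so the reveals don't change that 11/12; it is now spread over the 5 remaining unopened doors.
P(win by switching) = (11/12) · (1/5) = 11/60 ≈ 0.183.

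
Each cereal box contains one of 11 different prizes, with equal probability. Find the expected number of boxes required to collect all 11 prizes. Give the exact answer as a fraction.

83711/2520

After i distinct types are collected, each trial gives a new one with probability (11−i)/11, so the expected wait for the next new type is 11/(11−i).
E = 11/11 + 11/10 + 11/9 + 11/8 + 11/7 + 11/6 + 11/5 + 11/4 + 11/3 + 11/2 + 11/1 = 83711/2520.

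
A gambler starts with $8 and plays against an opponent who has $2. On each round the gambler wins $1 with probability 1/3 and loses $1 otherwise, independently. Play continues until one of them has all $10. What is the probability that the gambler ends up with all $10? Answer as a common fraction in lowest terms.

Let r = q/p = (2/3)/(1/3) = 2. The recurrence P(i) = p·P(i+1) + q·P(i−1) with P(0)=0, P(10)=1 gives P(i) = (1 − r^i)/(1 − r^10).
P(8) = (1 − (2)^8) / (1 − (2)^10) = 85/341.

85/341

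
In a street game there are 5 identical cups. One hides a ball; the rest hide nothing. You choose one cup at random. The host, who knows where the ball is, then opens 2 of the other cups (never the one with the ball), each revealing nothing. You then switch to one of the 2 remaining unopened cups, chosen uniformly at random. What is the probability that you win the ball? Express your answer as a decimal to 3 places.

0.400

Your original cup holds the ball with probability 1/5, so the other 4 collectively hold it with probability 4/5.
The host can always find 2 empty cups to open, so the reveals don't change that 4/5; it is now spread over the 2 remaining unopened cups.
P(win by switching) = (4/5) · (1/2) = 2/5 ≈ 0.400.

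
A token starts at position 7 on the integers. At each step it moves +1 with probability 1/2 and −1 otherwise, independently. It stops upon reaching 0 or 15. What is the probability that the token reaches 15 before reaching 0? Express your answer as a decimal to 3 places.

With a fair step, P(i) = ½P(i−1) + ½P(i+1) with P(0)=0, P(15)=1 has the linear solution P(i) = i/15.
P(7) = 7/15 ≈ 0.467.

0.467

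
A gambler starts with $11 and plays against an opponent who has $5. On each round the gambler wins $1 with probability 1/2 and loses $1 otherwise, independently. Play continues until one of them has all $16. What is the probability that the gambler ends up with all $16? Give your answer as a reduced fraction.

11/16

With a fair step, P(i) = ½P(i−1) + ½P(i+1) with P(0)=0, P(16)=1 has the linear solution P(i) = i/16.
P(11) = 11/16.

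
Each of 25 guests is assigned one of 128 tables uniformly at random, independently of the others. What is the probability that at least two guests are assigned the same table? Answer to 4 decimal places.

It's easier to compute the probability that all 25 are distinct.
P(all distinct) = 128/128 · 127/128 · ··· · 104/128 ≈ 0.0813.
So the probability of at least one match is 1 − 0.0813 = 0.9187.

0.9187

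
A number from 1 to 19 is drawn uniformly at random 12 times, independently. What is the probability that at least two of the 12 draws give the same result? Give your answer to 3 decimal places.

0.989

P(all 12 different) = 19/19 · 18/19 · ··· · 8/19 ≈ 0.011.
P(at least two equal) = 1 − 0.011 = 0.989.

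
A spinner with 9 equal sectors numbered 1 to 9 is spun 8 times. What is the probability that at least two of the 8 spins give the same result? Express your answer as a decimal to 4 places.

P(all 8 different) = 9/9 · 8/9 · ··· · 2/9 ≈ 0.0084.
P(at least two equal) = 1 − 0.0084 = 0.9916.

0.9916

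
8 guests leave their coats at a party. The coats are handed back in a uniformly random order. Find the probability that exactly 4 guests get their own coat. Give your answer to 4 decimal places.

0.0156

Choose which 4 of the 8 are fixed: C(8,4) = 70 ways.
The remaining 4 must have no fixed point: D(4) = 9.
P = 70·9/40320 = 1/64 ≈ 0.0156.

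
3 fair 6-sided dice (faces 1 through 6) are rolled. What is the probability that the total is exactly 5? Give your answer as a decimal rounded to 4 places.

There are 6^3 = 216 equally likely outcomes.
The number of ordered 3-tuples from {1,…,6} summing to 5 is 6.
P(sum = 5) = 6/216 = 1/36 ≈ 0.0278.

0.0278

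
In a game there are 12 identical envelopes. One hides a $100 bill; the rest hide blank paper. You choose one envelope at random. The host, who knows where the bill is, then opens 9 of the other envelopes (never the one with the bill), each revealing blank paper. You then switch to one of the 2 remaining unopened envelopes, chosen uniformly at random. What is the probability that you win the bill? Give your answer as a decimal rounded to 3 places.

Your original envelope holds the bill with probability 1/12, so the other 11 collectively hold it with probability 11/12.
The host can always find 9 empty envelopes to open, so the reveals don't change that 11/12; it is now spread over the 2 remaining unopened envelopes.
P(win by switching) = (11/12) · (1/2) = 11/24 ≈ 0.458.

0.458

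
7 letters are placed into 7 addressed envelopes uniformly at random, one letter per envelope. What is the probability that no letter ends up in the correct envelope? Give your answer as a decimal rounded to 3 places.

This is the derangement probability: permutations of 7 with no fixed point.
D(7) = 7! · (1 − 1/1! + 1/2! − ··· + (−1)^7/7!) = 1854.
P = 1854/5040 = 103/280 ≈ 0.368.

0.368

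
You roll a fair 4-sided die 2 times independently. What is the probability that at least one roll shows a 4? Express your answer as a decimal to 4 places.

0.4375

P(no roll shows a 4) = (3/4)^2 ≈ 0.5625.
P(at least one) = 1 − 0.5625 = 0.4375.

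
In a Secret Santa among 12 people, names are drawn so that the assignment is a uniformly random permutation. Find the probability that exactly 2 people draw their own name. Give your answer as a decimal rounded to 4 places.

Choose which 2 of the 12 are fixed: C(12,2) = 66 ways.
The remaining 10 must have no fixed point: D(10) = 1334961.
P = 66·1334961/479001600 = 16481/89600 ≈ 0.1839.

0.1839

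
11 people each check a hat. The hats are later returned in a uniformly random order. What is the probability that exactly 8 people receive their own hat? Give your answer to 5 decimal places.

0.00001

Choose which 8 of the 11 are fixed: C(11,8) = 165 ways.
The remaining 3 must have no fixed point: D(3) = 2.
P = 165·2/39916800 = 1/120960 ≈ 0.00001.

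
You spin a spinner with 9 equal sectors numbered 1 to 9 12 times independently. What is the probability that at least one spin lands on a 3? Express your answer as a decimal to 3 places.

0.757

P(no spin lands on a 3) = (8/9)^12 ≈ 0.243.
P(at least one) = 1 − 0.243 = 0.757.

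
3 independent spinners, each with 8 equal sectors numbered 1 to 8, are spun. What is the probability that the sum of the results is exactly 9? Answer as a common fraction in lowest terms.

7/128

There are 8^3 = 512 equally likely outcomes.
The number of ordered 3-tuples from {1,…,8} summing to 9 is 28.
P(sum = 9) = 28/512 = 7/128.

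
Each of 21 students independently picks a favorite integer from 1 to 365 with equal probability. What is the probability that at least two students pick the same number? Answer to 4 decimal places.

0.4437

It's easier to compute the probability that all 21 are distinct.
P(all distinct) = 365/365 · 364/365 · ··· · 345/365 ≈ 0.5563.
So the probability of at least one match is 1 − 0.5563 = 0.4437.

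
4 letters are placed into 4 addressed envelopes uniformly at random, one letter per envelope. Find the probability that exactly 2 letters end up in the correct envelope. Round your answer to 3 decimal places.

Choose which 2 of the 4 are fixed: C(4,2) = 6 ways.
The remaining 2 must have no fixed point: D(2) = 1.
P = 6·1/24 = 1/4 ≈ 0.250.

0.250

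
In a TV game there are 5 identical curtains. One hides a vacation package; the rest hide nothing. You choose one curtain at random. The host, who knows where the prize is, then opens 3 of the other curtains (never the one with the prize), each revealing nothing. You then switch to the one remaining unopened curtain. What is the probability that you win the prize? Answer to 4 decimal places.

Your original curtain holds the prize with probability 1/5, so the other 4 collectively hold it with probability 4/5.
The host can always find 3 empty curtains to open, so the reveals don't change that 4/5; it is now spread over the 1 remaining unopened curtain.
P(win by switching) = (4/5) · (1/1) = 4/5 ≈ 0.8000.

0.8000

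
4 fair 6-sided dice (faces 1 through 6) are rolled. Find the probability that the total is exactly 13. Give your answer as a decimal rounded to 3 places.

There are 6^4 = 1296 equally likely outcomes.
The number of ordered 4-tuples from {1,…,6} summing to 13 is 140.
P(sum = 13) = 140/1296 = 35/324 ≈ 0.108.

0.108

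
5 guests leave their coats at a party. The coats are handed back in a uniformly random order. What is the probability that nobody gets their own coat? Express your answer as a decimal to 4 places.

0.3667

This is the derangement probability: permutations of 5 with no fixed point.
D(5) = 5! · (1 − 1/1! + 1/2! − ··· + (−1)^5/5!) = 44.
P = 44/120 = 11/30 ≈ 0.3667.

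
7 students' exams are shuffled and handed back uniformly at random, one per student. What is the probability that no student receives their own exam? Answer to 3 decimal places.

0.368

This is the derangement probability: permutations of 7 with no fixed point.
D(7) = 7! · (1 − 1/1! + 1/2! − ··· + (−1)^7/7!) = 1854.
P = 1854/5040 = 103/280 ≈ 0.368.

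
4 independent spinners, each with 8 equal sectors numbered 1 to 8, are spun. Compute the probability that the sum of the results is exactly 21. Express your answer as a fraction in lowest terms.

71/1024

There are 8^4 = 4096 equally likely outcomes.
The number of ordered 4-tuples from {1,…,8} summing to 21 is 284.
P(sum = 21) = 284/4096 = 71/1024.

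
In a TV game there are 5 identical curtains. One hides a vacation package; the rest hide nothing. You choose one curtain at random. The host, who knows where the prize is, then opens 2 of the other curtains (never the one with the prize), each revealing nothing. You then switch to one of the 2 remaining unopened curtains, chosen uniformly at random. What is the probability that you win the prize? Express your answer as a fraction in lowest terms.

2/5

Your original curtain holds the prize with probability 1/5, so the other 4 collectively hold it with probability 4/5.
The host can always find 2 empty curtains to open, so the reveals don't change that 4/5; it is now spread over the 2 remaining unopened curtains.
P(win by switching) = (4/5) · (1/2) = 2/5.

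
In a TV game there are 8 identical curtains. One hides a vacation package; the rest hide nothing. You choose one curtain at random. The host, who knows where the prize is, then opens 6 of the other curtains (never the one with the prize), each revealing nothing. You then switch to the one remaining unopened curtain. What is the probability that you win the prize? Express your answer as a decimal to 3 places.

Your original curtain holds the prize with probability 1/8, so the other 7 collectively hold it with probability 7/8.
The host can always find 6 empty curtains to open, so the reveals don't change that 7/8; it is now spread over the 1 remaining unopened curtain.
P(win by switching) = (7/8) · (1/1) = 7/8 ≈ 0.875.

0.875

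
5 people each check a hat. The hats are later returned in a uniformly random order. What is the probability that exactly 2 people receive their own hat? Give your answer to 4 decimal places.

0.1667

Choose which 2 of the 5 are fixed: C(5,2) = 10 ways.
The remaining 3 must have no fixed point: D(3) = 2.
P = 10·2/120 = 1/6 ≈ 0.1667.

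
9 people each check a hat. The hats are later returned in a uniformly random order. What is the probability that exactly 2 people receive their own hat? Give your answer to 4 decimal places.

0.1839

Choose which 2 of the 9 are fixed: C(9,2) = 36 ways.
The remaining 7 must have no fixed point: D(7) = 1854.
P = 36·1854/362880 = 103/560 ≈ 0.1839.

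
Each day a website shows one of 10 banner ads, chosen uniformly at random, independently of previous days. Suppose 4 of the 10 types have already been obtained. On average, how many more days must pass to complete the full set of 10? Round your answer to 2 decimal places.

Starting from 4 distinct types, each trial gives a new one with probability (10−i)/10 when i types are held, so the wait for the next new type is 10/(10−i).
E = 10/6 + 10/5 + 10/4 + 10/3 + 10/2 + 10/1 = 49/2 ≈ 24.50.

24.50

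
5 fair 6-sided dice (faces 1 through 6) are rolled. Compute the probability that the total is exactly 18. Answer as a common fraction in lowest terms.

There are 6^5 = 7776 equally likely outcomes.
The number of ordered 5-tuples from {1,…,6} summing to 18 is 780.
P(sum = 18) = 780/7776 = 65/648.

65/648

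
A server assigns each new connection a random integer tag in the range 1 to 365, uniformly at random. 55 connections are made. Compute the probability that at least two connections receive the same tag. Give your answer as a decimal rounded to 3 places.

0.986

It's easier to compute the probability that all 55 are distinct.
P(all distinct) = 365/365 · 364/365 · ··· · 311/365 ≈ 0.014.
So the probability of at least one match is 1 − 0.014 = 0.986.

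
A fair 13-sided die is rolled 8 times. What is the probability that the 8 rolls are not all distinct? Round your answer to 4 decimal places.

P(all 8 different) = 13/13 · 12/13 · ··· · 6/13 ≈ 0.0636.
P(at least two equal) = 1 − 0.0636 = 0.9364.

0.9364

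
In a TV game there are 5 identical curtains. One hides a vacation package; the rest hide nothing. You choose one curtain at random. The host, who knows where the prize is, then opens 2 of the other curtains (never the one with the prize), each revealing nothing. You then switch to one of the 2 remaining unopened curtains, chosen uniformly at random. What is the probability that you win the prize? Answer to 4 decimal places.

0.4000

Your original curtain holds the prize with probability 1/5, so the other 4 collectively hold it with probability 4/5.
The host can always find 2 empty curtains to open, so the reveals don't change that 4/5; it is now spread over the 2 remaining unopened curtains.
P(win by switching) = (4/5) · (1/2) = 2/5 ≈ 0.4000.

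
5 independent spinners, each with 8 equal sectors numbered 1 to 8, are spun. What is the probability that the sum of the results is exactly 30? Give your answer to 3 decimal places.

There are 8^5 = 32768 equally likely outcomes.
The number of ordered 5-tuples from {1,…,8} summing to 30 is 926.
P(sum = 30) = 926/32768 = 463/16384 ≈ 0.028.

0.028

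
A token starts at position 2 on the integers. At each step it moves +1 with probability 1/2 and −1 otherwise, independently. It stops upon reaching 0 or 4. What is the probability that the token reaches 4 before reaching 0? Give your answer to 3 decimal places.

With a fair step, P(i) = ½P(i−1) + ½P(i+1) with P(0)=0, P(4)=1 has the linear solution P(i) = i/4.
P(2) = 2/4 = 1/2 ≈ 0.500.

0.500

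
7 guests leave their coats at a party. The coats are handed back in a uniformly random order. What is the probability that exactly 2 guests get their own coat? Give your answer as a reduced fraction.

Choose which 2 of the 7 are fixed: C(7,2) = 21 ways.
The remaining 5 must have no fixed point: D(5) = 44.
P = 21·44/5040 = 11/60.

11/60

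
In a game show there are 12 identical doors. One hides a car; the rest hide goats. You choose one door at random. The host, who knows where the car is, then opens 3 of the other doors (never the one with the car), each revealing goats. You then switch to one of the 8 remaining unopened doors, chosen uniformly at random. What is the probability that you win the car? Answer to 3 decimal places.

0.115

Your original door holds the car with probability 1/12, so the other 11 collectively hold it with probability 11/12.
The host can always find 3 empty doors to open, so the reveals don't change that 11/12; it is now spread over the 8 remaining unopened doors.
P(win by switching) = (11/12) · (1/8) = 11/96 ≈ 0.115.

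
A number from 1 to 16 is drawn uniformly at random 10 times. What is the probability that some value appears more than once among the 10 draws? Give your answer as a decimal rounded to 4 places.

P(all 10 different) = 16/16 · 15/16 · ··· · 7/16 ≈ 0.0264.
P(at least two equal) = 1 − 0.0264 = 0.9736.

0.9736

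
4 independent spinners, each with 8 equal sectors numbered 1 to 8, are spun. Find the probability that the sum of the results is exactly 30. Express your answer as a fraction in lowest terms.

5/2048

There are 8^4 = 4096 equally likely outcomes.
The number of ordered 4-tuples from {1,…,8} summing to 30 is 10.
P(sum = 30) = 10/4096 = 5/2048.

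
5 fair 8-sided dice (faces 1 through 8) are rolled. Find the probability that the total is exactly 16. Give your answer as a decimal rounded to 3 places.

There are 8^5 = 32768 equally likely outcomes.
The number of ordered 5-tuples from {1,…,8} summing to 16 is 1190.
P(sum = 16) = 1190/32768 = 595/16384 ≈ 0.036.

0.036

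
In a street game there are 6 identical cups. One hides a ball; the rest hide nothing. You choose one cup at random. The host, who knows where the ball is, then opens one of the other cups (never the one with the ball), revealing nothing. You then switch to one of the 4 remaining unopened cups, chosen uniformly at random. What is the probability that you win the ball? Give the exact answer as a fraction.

5/24

Your original cup holds the ball with probability 1/6, so the other 5 collectively hold it with probability 5/6.
The host can always find an empty cup to open, so this doesn't change that 5/6; it is now spread over the 4 remaining unopened cups.
P(win by switching) = (5/6) · (1/4) = 5/24.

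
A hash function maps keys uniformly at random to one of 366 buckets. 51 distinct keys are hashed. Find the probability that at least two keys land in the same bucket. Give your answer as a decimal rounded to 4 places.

It's easier to compute the probability that all 51 are distinct.
P(all distinct) = 366/366 · 365/366 · ··· · 316/366 ≈ 0.0258.
So the probability of at least one match is 1 − 0.0258 = 0.9742.

0.9742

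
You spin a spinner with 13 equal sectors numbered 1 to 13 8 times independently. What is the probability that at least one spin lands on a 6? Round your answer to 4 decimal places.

P(no spin lands on a 6) = (12/13)^8 ≈ 0.5271.
P(at least one) = 1 − 0.5271 = 0.4729.

0.4729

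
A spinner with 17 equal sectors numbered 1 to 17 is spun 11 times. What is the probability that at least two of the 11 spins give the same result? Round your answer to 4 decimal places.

P(all 11 different) = 17/17 · 16/17 · ··· · 7/17 ≈ 0.0144.
P(at least two equal) = 1 − 0.0144 = 0.9856.

0.9856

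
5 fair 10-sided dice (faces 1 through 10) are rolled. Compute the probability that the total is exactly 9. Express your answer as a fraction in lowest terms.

There are 10^5 = 100000 equally likely outcomes.
The number of ordered 5-tuples from {1,…,10} summing to 9 is 70.
P(sum = 9) = 70/100000 = 7/10000.

7/10000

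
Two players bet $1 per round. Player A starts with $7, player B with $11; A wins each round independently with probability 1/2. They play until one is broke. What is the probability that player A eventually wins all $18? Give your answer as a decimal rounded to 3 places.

With a fair step, P(i) = ½P(i−1) + ½P(i+1) with P(0)=0, P(18)=1 has the linear solution P(i) = i/18.
P(7) = 7/18 ≈ 0.389.

0.389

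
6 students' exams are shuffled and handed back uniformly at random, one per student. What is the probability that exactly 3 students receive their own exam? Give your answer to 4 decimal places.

0.0556

Choose which 3 of the 6 are fixed: C(6,3) = 20 ways.
The remaining 3 must have no fixed point: D(3) = 2.
P = 20·2/720 = 1/18 ≈ 0.0556.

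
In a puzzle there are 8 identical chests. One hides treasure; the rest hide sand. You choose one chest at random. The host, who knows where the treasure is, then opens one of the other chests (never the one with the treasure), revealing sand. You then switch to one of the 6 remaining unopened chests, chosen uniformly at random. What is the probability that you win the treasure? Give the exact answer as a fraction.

7/48

Your original chest holds the treasure with probability 1/8, so the other 7 collectively hold it with probability 7/8.
The host can always find an empty chest to open, so this doesn't change that 7/8; it is now spread over the 6 remaining unopened chests.
P(win by switching) = (7/8) · (1/6) = 7/48.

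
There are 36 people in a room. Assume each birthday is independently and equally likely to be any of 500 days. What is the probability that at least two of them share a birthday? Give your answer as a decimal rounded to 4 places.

0.7250

It's easier to compute the probability that all 36 are distinct.
P(all distinct) = 500/500 · 499/500 · ··· · 465/500 ≈ 0.2750.
So the probability of at least one match is 1 − 0.2750 = 0.7250.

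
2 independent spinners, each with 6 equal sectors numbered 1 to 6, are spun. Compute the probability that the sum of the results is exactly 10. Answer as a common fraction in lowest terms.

There are 6^2 = 36 equally likely outcomes.
The number of ordered 2-tuples from {1,…,6} summing to 10 is 3.
P(sum = 10) = 3/36 = 1/12.

1/12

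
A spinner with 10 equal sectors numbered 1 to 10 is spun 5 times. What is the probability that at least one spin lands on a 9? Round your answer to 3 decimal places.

P(no spin lands on a 9) = (9/10)^5 ≈ 0.590.
P(at least one) = 1 − 0.590 = 0.410.

0.410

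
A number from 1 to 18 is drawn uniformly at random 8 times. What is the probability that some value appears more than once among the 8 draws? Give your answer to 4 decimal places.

P(all 8 different) = 18/18 · 17/18 · ··· · 11/18 ≈ 0.1601.
P(at least two equal) = 1 − 0.1601 = 0.8399.

0.8399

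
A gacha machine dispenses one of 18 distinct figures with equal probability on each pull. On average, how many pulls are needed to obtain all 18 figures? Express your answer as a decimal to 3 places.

62.912

After i distinct types are collected, each trial gives a new one with probability (18−i)/18, so the expected wait for the next new type is 18/(18−i).
E = 18/18 + 18/17 + 18/16 + 18/15 + 18/14 + 18/13 + 18/12 + 18/11 + 18/10 + 18/9 + 18/8 + 18/7 + 18/6 + 18/5 + 18/4 + 18/3 + 18/2 + 18/1 = 42822903/680680 ≈ 62.912.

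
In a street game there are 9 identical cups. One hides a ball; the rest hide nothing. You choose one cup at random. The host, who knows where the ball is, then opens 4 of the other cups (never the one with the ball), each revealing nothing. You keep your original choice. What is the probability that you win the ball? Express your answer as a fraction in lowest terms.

1/9

The host can always open 4 empty cups regardless of your choice, so the reveals give no information about your original cup.
P(win by staying) = 1/9.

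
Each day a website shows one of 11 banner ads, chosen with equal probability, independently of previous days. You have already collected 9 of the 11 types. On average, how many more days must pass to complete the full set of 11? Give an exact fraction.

33/2

Starting from 9 distinct types, each trial gives a new one with probability (11−i)/11 when i types are held, so the wait for the next new type is 11/(11−i).
E = 11/2 + 11/1 = 33/2.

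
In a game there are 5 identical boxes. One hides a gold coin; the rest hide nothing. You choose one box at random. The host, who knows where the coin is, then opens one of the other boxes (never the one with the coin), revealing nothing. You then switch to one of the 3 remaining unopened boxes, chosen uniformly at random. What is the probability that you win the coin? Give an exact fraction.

4/15

Your original box holds the coin with probability 1/5, so the other 4 collectively hold it with probability 4/5.
The host can always find an empty box to open, so this doesn't change that 4/5; it is now spread over the 3 remaining unopened boxes.
P(win by switching) = (4/5) · (1/3) = 4/15.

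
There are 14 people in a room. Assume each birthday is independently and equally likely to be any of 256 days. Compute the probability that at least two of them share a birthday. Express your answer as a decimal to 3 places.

0.304

It's easier to compute the probability that all 14 are distinct.
P(all distinct) = 256/256 · 255/256 · ··· · 243/256 ≈ 0.696.
So the probability of at least one match is 1 − 0.696 = 0.304.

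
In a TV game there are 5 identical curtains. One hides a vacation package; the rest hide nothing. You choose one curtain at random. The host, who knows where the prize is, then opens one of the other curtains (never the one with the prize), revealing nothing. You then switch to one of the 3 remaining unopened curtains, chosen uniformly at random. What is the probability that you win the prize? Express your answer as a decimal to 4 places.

Your original curtain holds the prize with probability 1/5, so the other 4 collectively hold it with probability 4/5.
The host can always find an empty curtain to open, so this doesn't change that 4/5; it is now spread over the 3 remaining unopened curtains.
P(win by switching) = (4/5) · (1/3) = 4/15 ≈ 0.2667.

0.2667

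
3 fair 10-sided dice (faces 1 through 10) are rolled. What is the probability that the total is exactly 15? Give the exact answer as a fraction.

There are 10^3 = 1000 equally likely outcomes.
The number of ordered 3-tuples from {1,…,10} summing to 15 is 73.
P(sum = 15) = 73/1000.

73/1000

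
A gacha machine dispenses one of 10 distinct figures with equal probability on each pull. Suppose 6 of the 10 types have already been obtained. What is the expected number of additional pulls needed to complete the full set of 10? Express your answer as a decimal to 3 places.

Starting from 6 distinct types, each trial gives a new one with probability (10−i)/10 when i types are held, so the wait for the next new type is 10/(10−i).
E = 10/4 + 10/3 + 10/2 + 10/1 = 125/6 ≈ 20.833.

20.833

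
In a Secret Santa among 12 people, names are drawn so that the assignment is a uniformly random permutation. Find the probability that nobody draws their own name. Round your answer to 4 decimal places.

0.3679

This is the derangement probability: permutations of 12 with no fixed point.
D(12) = 12! · (1 − 1/1! + 1/2! − ··· + (−1)^12/12!) = 176214841.
P = 176214841/479001600 = 16019531/43545600 ≈ 0.3679.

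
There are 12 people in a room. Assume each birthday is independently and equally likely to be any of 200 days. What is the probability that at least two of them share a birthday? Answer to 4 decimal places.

0.2857

It's easier to compute the probability that all 12 are distinct.
P(all distinct) = 200/200 · 199/200 · ··· · 189/200 ≈ 0.7143.
So the probability of at least one match is 1 − 0.7143 = 0.2857.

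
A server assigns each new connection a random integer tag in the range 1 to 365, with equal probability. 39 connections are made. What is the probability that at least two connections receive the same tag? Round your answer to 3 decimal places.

0.878

It's easier to compute the probability that all 39 are distinct.
P(all distinct) = 365/365 · 364/365 · ··· · 327/365 ≈ 0.122.
So the probability of at least one match is 1 − 0.122 = 0.878.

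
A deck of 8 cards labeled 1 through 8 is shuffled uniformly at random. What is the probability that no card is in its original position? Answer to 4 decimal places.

0.3679

This is the derangement probability: permutations of 8 with no fixed point.
D(8) = 8! · (1 − 1/1! + 1/2! − ··· + (−1)^8/8!) = 14833.
P = 14833/40320 = 2119/5760 ≈ 0.3679.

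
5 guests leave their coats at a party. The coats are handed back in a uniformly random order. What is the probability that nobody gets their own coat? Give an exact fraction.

This is the derangement probability: permutations of 5 with no fixed point.
D(5) = 5! · (1 − 1/1! + 1/2! − ··· + (−1)^5/5!) = 44.
P = 44/120 = 11/30.

11/30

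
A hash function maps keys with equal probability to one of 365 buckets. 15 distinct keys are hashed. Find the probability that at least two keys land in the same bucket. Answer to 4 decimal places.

It's easier to compute the probability that all 15 are distinct.
P(all distinct) = 365/365 · 364/365 · ··· · 351/365 ≈ 0.7471.
So the probability of at least one match is 1 − 0.7471 = 0.2529.

0.2529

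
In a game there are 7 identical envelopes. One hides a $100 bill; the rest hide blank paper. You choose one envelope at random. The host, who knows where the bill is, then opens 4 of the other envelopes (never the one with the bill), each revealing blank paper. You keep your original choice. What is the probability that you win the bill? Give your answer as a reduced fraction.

The host can always open 4 empty envelopes regardless of your choice, so the reveals give no information about your original envelope.
P(win by staying) = 1/7.

1/7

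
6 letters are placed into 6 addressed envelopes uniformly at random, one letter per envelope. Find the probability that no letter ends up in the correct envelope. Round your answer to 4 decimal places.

This is the derangement probability: permutations of 6 with no fixed point.
D(6) = 6! · (1 − 1/1! + 1/2! − ··· + (−1)^6/6!) = 265.
P = 265/720 = 53/144 ≈ 0.3681.

0.3681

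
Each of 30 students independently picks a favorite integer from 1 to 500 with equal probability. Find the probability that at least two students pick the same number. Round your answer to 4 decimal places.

0.5884

It's easier to compute the probability that all 30 are distinct.
P(all distinct) = 500/500 · 499/500 · ··· · 471/500 ≈ 0.4116.
So the probability of at least one match is 1 − 0.4116 = 0.5884.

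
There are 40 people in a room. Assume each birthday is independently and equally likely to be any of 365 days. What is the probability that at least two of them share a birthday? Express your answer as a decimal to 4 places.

It's easier to compute the probability that all 40 are distinct.
P(all distinct) = 365/365 · 364/365 · ··· · 326/365 ≈ 0.1088.
So the probability of at least one match is 1 − 0.1088 = 0.8912.

0.8912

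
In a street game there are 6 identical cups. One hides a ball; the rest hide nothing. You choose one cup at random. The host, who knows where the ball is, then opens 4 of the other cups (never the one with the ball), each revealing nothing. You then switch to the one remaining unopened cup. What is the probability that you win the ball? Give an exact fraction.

Your original cup holds the ball with probability 1/6, so the other 5 collectively hold it with probability 5/6.
The host can always find 4 empty cups to open, so the reveals don't change that 5/6; it is now spread over the 1 remaining unopened cup.
P(win by switching) = (5/6) · (1/1) = 5/6.

5/6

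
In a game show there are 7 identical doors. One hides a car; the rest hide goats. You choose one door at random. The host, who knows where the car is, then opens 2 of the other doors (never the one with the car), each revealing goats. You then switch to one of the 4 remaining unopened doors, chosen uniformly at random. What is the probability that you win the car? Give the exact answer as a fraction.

3/14

Your original door holds the car with probability 1/7, so the other 6 collectively hold it with probability 6/7.
The host can always find 2 empty doors to open, so the reveals don't change that 6/7; it is now spread over the 4 remaining unopened doors.
P(win by switching) = (6/7) · (1/4) = 3/14.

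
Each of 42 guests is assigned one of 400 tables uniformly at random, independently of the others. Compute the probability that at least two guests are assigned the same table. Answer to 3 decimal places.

It's easier to compute the probability that all 42 are distinct.
P(all distinct) = 400/400 · 399/400 · ··· · 359/400 ≈ 0.107.
So the probability of at least one match is 1 − 0.107 = 0.893.

0.893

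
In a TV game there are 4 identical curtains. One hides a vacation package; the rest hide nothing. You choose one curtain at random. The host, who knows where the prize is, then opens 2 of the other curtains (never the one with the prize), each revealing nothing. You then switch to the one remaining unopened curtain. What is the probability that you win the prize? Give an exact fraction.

3/4

Your original curtain holds the prize with probability 1/4, so the other 3 collectively hold it with probability 3/4.
The host can always find 2 empty curtains to open, so the reveals don't change that 3/4; it is now spread over the 1 remaining unopened curtain.
P(win by switching) = (3/4) · (1/1) = 3/4.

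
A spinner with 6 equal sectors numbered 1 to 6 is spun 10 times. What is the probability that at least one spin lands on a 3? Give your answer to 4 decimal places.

P(no spin lands on a 3) = (5/6)^10 ≈ 0.1615.
P(at least one) = 1 − 0.1615 = 0.8385.

0.8385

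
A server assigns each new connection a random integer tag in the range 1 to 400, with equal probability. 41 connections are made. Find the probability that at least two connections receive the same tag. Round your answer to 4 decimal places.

0.8803

It's easier to compute the probability that all 41 are distinct.
P(all distinct) = 400/400 · 399/400 · ··· · 360/400 ≈ 0.1197.
So the probability of at least one match is 1 − 0.1197 = 0.8803.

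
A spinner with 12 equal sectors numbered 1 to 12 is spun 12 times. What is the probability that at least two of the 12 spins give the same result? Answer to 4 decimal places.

P(all 12 different) = 12/12 · 11/12 · ··· · 1/12 ≈ 0.0001.
P(at least two equal) = 1 − 0.0001 = 0.9999.

0.9999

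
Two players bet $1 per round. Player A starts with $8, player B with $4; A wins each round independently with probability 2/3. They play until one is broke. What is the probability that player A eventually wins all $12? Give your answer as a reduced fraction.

272/273

Let r = q/p = (1/3)/(2/3) = 1/2. The recurrence P(i) = p·P(i+1) + q·P(i−1) with P(0)=0, P(12)=1 gives P(i) = (1 − r^i)/(1 − r^12).
P(8) = (1 − (1/2)^8) / (1 − (1/2)^12) = 272/273.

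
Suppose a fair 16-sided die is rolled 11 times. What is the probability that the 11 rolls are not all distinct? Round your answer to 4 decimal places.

P(all 11 different) = 16/16 · 15/16 · ··· · 6/16 ≈ 0.0099.
P(at least two equal) = 1 − 0.0099 = 0.9901.

0.9901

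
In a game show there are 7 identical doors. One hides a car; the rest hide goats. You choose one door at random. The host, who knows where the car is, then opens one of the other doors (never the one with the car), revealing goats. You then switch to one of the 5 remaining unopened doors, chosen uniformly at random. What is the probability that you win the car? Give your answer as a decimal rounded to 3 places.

0.171

Your original door holds the car with probability 1/7, so the other 6 collectively hold it with probability 6/7.
The host can always find an empty door to open, so this doesn't change that 6/7; it is now spread over the 5 remaining unopened doors.
P(win by switching) = (6/7) · (1/5) = 6/35 ≈ 0.171.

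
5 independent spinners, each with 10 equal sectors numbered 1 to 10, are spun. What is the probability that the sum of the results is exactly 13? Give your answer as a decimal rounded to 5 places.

There are 10^5 = 100000 equally likely outcomes.
The number of ordered 5-tuples from {1,…,10} summing to 13 is 495.
P(sum = 13) = 495/100000 = 99/20000 ≈ 0.00495.

0.00495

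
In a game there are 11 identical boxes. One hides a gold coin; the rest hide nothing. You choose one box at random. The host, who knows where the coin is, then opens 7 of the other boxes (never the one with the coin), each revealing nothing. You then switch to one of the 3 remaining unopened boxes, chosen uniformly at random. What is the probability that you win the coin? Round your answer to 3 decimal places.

Your original box holds the coin with probability 1/11, so the other 10 collectively hold it with probability 10/11.
The host can always find 7 empty boxes to open, so the reveals don't change that 10/11; it is now spread over the 3 remaining unopened boxes.
P(win by switching) = (10/11) · (1/3) = 10/33 ≈ 0.303.

0.303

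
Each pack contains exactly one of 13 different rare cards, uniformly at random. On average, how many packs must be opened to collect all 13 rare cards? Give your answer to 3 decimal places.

41.342

After i distinct types are collected, each trial gives a new one with probability (13−i)/13, so the expected wait for the next new type is 13/(13−i).
E = 13/13 + 13/12 + 13/11 + 13/10 + 13/9 + 13/8 + 13/7 + 13/6 + 13/5 + 13/4 + 13/3 + 13/2 + 13/1 = 1145993/27720 ≈ 41.342.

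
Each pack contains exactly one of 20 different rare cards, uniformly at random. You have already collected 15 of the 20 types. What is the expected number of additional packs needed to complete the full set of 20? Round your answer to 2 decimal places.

45.67

Starting from 15 distinct types, each trial gives a new one with probability (20−i)/20 when i types are held, so the wait for the next new type is 20/(20−i).
E = 20/5 + 20/4 + 20/3 + 20/2 + 20/1 = 137/3 ≈ 45.67.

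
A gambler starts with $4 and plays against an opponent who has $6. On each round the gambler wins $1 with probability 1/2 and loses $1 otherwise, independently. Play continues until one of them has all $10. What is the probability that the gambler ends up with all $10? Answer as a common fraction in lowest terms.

With a fair step, P(i) = ½P(i−1) + ½P(i+1) with P(0)=0, P(10)=1 has the linear solution P(i) = i/10.
P(4) = 4/10 = 2/5.

2/5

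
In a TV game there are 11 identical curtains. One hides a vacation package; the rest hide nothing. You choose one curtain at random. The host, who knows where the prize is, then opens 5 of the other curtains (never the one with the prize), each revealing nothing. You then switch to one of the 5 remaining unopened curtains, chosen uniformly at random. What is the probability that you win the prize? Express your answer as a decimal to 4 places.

Your original curtain holds the prize with probability 1/11, so the other 10 collectively hold it with probability 10/11.
The host can always find 5 empty curtains to open, so the reveals don't change that 10/11; it is now spread over the 5 remaining unopened curtains.
P(win by switching) = (10/11) · (1/5) = 2/11 ≈ 0.1818.

0.1818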